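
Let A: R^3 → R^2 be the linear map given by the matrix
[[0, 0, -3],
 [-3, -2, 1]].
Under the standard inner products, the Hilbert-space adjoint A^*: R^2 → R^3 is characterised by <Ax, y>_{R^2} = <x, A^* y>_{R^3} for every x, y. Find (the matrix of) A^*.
A^* = A^T =
[[0, -3],
 [0, -2],
 [-3, 1]]

For real matrices with standard dot products, the defining identity <Ax, y> = <x, A^* y> gives (Ax)^T y = x^T (A^*) y, i.e. x^T A^T y = x^T (A^*) y. Since this holds for all x, y, we must have A^* = A^T. Therefore
A^* =
[[0, -3],
 [0, -2],
 [-3, 1]].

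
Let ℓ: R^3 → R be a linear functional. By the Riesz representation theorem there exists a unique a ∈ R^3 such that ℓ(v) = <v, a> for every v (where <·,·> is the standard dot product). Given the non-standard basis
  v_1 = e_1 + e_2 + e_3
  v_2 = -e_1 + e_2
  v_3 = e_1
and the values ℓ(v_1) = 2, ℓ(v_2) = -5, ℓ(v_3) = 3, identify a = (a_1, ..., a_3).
a = (3, -2, 1)

Write a = (a_1, ..., a_3) in the standard basis. For each basis vector v_i, ℓ(v_i) = <v_i, a> is a linear equation in the a_j's. Collect the n equations into a matrix system V a = ℓ, where row i of V is v_i (expressed in the standard basis). Since V is invertible (lower-triangular with 1s on the diagonal, up to permutation), solve by back-substitution:
  V =
[[1, 1, 1],
 [-1, 1, 0],
 [1, 0, 0]]
  V a = (2, -5, 3)
Solving gives a = (3, -2, 1).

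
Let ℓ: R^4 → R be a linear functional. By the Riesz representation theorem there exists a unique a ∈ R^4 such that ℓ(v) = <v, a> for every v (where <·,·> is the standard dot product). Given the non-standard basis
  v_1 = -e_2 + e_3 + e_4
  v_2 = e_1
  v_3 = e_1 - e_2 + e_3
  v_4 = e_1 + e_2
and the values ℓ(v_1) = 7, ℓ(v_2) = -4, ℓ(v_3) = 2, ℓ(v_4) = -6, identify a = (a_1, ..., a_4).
a = (-4, -2, 4, 1)

Write a = (a_1, ..., a_4) in the standard basis. For each basis vector v_i, ℓ(v_i) = <v_i, a> is a linear equation in the a_j's. Collect the n equations into a matrix system V a = ℓ, where row i of V is v_i (expressed in the standard basis). Since V is invertible (lower-triangular with 1s on the diagonal, up to permutation), solve by back-substitution:
  V =
[[0, -1, 1, 1],
 [1, 0, 0, 0],
 [1, -1, 1, 0],
 [1, 1, 0, 0]]
  V a = (7, -4, 2, -6)
Solving gives a = (-4, -2, 4, 1).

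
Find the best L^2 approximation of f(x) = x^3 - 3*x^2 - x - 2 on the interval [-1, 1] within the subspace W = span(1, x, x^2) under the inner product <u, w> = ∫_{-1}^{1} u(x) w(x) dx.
g(x) = -3*x^2 - 2*x/5 - 2

The best approximation g ∈ W is the orthogonal projection of f onto W. Writing g = a_0 + a_1 x + a_2 x^2, the coefficients solve the normal equations G · a = b where
  G_{ij} = <φ_i, φ_j> and b_i = <f, φ_i>, with φ_0 = 1, φ_1 = x, φ_2 = x^2.
G =
  [2, 0, 2/3]
  [0, 2/3, 0]
  [2/3, 0, 2/5],
b = (-6, -4/15, -38/15).
Solving gives a_0 = -2, a_1 = -2/5, a_2 = -3, so
  g(x) = -3*x^2 - 2*x/5 - 2.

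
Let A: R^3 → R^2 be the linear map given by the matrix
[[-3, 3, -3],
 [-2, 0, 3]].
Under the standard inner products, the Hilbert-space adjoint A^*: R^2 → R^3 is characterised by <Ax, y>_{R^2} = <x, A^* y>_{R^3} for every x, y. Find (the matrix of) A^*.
A^* = A^T =
[[-3, -2],
 [3, 0],
 [-3, 3]]

For real matrices with standard dot products, the defining identity <Ax, y> = <x, A^* y> gives (Ax)^T y = x^T (A^*) y, i.e. x^T A^T y = x^T (A^*) y. Since this holds for all x, y, we must have A^* = A^T. Therefore
A^* =
[[-3, -2],
 [3, 0],
 [-3, 3]].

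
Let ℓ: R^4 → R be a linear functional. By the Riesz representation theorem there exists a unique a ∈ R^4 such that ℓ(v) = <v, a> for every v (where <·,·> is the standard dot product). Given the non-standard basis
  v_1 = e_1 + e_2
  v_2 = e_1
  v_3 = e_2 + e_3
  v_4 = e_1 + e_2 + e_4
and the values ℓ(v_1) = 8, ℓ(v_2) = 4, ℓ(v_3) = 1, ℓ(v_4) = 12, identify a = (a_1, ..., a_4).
a = (4, 4, -3, 4)

Write a = (a_1, ..., a_4) in the standard basis. For each basis vector v_i, ℓ(v_i) = <v_i, a> is a linear equation in the a_j's. Collect the n equations into a matrix system V a = ℓ, where row i of V is v_i (expressed in the standard basis). Since V is invertible (lower-triangular with 1s on the diagonal, up to permutation), solve by back-substitution:
  V =
[[1, 1, 0, 0],
 [1, 0, 0, 0],
 [0, 1, 1, 0],
 [1, 1, 0, 1]]
  V a = (8, 4, 1, 12)
Solving gives a = (4, 4, -3, 4).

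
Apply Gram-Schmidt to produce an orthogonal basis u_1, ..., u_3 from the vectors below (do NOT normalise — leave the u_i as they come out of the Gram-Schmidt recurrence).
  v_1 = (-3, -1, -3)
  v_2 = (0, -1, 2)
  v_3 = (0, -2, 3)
Orthogonal basis:
  u_1 = (-3, -1, -3)
  u_2 = (-15/19, -24/19, 23/19)
  u_3 = (3/14, -9/35, -9/70)

Apply the Gram-Schmidt recurrence
  u_1 = v_1
  u_i = v_i − Σ_{j<i} ((v_i · u_j) / (u_j · u_j)) · u_j.

Step by step this gives:
  u_1 = (-3, -1, -3)
  u_2 = (-15/19, -24/19, 23/19)
  u_3 = (3/14, -9/35, -9/70)

Orthogonality check:
  u_2 · u_1 = 0 (should be 0)
  u_3 · u_1 = 0 (should be 0)
  u_3 · u_2 = 0 (should be 0)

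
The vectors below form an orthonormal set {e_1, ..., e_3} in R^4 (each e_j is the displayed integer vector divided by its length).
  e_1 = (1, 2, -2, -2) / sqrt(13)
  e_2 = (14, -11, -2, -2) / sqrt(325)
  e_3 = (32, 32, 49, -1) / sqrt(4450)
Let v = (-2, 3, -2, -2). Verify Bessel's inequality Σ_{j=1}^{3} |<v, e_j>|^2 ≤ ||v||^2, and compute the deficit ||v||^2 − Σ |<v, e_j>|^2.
Σ |<v, e_j>|^2 = 1837/89; ||v||^2 = 21; deficit = 32/89

Write each e_j = u_j / sqrt(<u_j, u_j>) where u_j is the displayed integer vector. Then <v, e_j> = <v, u_j> / sqrt(<u_j, u_j>), so |<v, e_j>|^2 = <v, u_j>^2 / <u_j, u_j>.
Coefficients: <v, e_1> = 12/sqrt(13), <v, e_2> = -53/sqrt(325), <v, e_3> = -64/sqrt(4450).
Square and sum: Σ |<v, e_j>|^2 = 1837/89.
Compute ||v||^2 = v·v = 21.
Deficit = 21 − 1837/89 = 32/89 ≥ 0, confirming Bessel's inequality. (The deficit equals ||v − Σ <v,e_j> e_j||^2, the squared distance from v to span{e_j}.)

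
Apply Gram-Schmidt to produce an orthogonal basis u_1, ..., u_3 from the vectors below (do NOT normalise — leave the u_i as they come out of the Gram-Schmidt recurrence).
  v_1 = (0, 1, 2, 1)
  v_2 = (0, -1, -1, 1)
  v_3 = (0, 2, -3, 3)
Orthogonal basis:
  u_1 = (0, 1, 2, 1)
  u_2 = (0, -2/3, -1/3, 4/3)
  u_3 = (0, 45/14, -15/7, 15/14)

Apply the Gram-Schmidt recurrence
  u_1 = v_1
  u_i = v_i − Σ_{j<i} ((v_i · u_j) / (u_j · u_j)) · u_j.

Step by step this gives:
  u_1 = (0, 1, 2, 1)
  u_2 = (0, -2/3, -1/3, 4/3)
  u_3 = (0, 45/14, -15/7, 15/14)

Orthogonality check:
  u_2 · u_1 = 0 (should be 0)
  u_3 · u_1 = 0 (should be 0)
  u_3 · u_2 = 0 (should be 0)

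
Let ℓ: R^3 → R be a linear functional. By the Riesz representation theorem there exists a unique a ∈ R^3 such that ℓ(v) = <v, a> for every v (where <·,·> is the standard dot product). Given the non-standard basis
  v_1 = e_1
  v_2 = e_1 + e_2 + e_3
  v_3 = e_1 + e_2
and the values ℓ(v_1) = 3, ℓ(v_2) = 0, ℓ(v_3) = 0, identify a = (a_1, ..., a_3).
a = (3, -3, 0)

Write a = (a_1, ..., a_3) in the standard basis. For each basis vector v_i, ℓ(v_i) = <v_i, a> is a linear equation in the a_j's. Collect the n equations into a matrix system V a = ℓ, where row i of V is v_i (expressed in the standard basis). Since V is invertible (lower-triangular with 1s on the diagonal, up to permutation), solve by back-substitution:
  V =
[[1, 0, 0],
 [1, 1, 1],
 [1, 1, 0]]
  V a = (3, 0, 0)
Solving gives a = (3, -3, 0).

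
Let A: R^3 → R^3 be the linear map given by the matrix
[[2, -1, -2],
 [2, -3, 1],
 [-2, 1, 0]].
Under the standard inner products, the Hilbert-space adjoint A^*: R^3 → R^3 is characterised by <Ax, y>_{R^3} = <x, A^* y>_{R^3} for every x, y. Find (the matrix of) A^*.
A^* = A^T =
[[2, 2, -2],
 [-1, -3, 1],
 [-2, 1, 0]]

For real matrices with standard dot products, the defining identity <Ax, y> = <x, A^* y> gives (Ax)^T y = x^T (A^*) y, i.e. x^T A^T y = x^T (A^*) y. Since this holds for all x, y, we must have A^* = A^T. Therefore
A^* =
[[2, 2, -2],
 [-1, -3, 1],
 [-2, 1, 0]].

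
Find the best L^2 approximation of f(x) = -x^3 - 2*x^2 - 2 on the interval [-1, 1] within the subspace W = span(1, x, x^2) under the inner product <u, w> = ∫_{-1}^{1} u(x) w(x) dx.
g(x) = -2*x^2 - 3*x/5 - 2

The best approximation g ∈ W is the orthogonal projection of f onto W. Writing g = a_0 + a_1 x + a_2 x^2, the coefficients solve the normal equations G · a = b where
  G_{ij} = <φ_i, φ_j> and b_i = <f, φ_i>, with φ_0 = 1, φ_1 = x, φ_2 = x^2.
G =
  [2, 0, 2/3]
  [0, 2/3, 0]
  [2/3, 0, 2/5],
b = (-16/3, -2/5, -32/15).
Solving gives a_0 = -2, a_1 = -3/5, a_2 = -2, so
  g(x) = -2*x^2 - 3*x/5 - 2.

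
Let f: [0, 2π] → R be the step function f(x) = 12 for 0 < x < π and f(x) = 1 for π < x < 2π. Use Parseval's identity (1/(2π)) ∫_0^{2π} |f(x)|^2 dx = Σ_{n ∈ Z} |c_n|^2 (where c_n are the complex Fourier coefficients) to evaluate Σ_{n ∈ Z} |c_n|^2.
Σ |c_n|^2 = 145/2

Parseval equates the L^2 energy of f (normalised by 1/(2π)) with the ℓ^2 sum of its Fourier coefficients: (1/(2π)) ∫_0^{2π} |f|^2 = Σ |c_n|^2.
Compute the left side: (1/(2π)) [∫_0^π 12^2 dx + ∫_π^{2π} 1^2 dx] = (1/(2π)) · (144π + 1π) = (144 + 1)/2 = 145/2.
So Σ_{n ∈ Z} |c_n|^2 = 145/2.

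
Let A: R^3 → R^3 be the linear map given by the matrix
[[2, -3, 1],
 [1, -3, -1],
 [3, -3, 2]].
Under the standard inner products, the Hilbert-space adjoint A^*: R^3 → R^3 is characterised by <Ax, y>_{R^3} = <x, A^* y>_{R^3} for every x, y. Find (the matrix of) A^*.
A^* = A^T =
[[2, 1, 3],
 [-3, -3, -3],
 [1, -1, 2]]

For real matrices with standard dot products, the defining identity <Ax, y> = <x, A^* y> gives (Ax)^T y = x^T (A^*) y, i.e. x^T A^T y = x^T (A^*) y. Since this holds for all x, y, we must have A^* = A^T. Therefore
A^* =
[[2, 1, 3],
 [-3, -3, -3],
 [1, -1, 2]].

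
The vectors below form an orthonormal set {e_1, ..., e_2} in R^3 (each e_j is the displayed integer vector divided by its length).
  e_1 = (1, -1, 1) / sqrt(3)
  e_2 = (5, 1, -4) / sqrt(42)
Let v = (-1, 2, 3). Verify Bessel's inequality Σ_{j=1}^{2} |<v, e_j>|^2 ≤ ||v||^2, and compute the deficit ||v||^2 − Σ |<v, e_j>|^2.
Σ |<v, e_j>|^2 = 75/14; ||v||^2 = 14; deficit = 121/14

Write each e_j = u_j / sqrt(<u_j, u_j>) where u_j is the displayed integer vector. Then <v, e_j> = <v, u_j> / sqrt(<u_j, u_j>), so |<v, e_j>|^2 = <v, u_j>^2 / <u_j, u_j>.
Coefficients: <v, e_1> = 0/sqrt(3), <v, e_2> = -15/sqrt(42).
Square and sum: Σ |<v, e_j>|^2 = 75/14.
Compute ||v||^2 = v·v = 14.
Deficit = 14 − 75/14 = 121/14 ≥ 0, confirming Bessel's inequality. (The deficit equals ||v − Σ <v,e_j> e_j||^2, the squared distance from v to span{e_j}.)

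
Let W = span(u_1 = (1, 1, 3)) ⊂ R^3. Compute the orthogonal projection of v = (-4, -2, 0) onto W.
proj_W(v) = (-6/11, -6/11, -18/11)

Set up U = [u_1 | ... | u_1] ∈ R^(3×1). The projector onto W = col(U) is P = U (U^T U)^(-1) U^T.
Compute U^T U =
  [11],
and U^T v = (-6).
Solve U^T U · c = U^T v for the coefficients: c = (-6/11). The projection is proj_W(v) = U c.
Check: (v - proj_W(v)) · u_1 = 0  (should be 0).
Result: proj_W(v) = (-6/11, -6/11, -18/11).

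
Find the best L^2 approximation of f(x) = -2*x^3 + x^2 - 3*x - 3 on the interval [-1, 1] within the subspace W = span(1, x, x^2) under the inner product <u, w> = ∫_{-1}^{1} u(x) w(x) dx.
g(x) = x^2 - 21*x/5 - 3

The best approximation g ∈ W is the orthogonal projection of f onto W. Writing g = a_0 + a_1 x + a_2 x^2, the coefficients solve the normal equations G · a = b where
  G_{ij} = <φ_i, φ_j> and b_i = <f, φ_i>, with φ_0 = 1, φ_1 = x, φ_2 = x^2.
G =
  [2, 0, 2/3]
  [0, 2/3, 0]
  [2/3, 0, 2/5],
b = (-16/3, -14/5, -8/5).
Solving gives a_0 = -3, a_1 = -21/5, a_2 = 1, so
  g(x) = x^2 - 21*x/5 - 3.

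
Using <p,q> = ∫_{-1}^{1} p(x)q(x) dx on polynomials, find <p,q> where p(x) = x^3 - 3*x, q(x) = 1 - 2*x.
<p,q> = 16/5

Expand the product: p(x)·q(x) = -2*x^4 + x^3 + 6*x^2 - 3*x.
∫_{-1}^{1} of each monomial x^k gives [2/(k+1) if k even, 0 if k odd]. Integrating term-by-term (or equivalently evaluating the antiderivative F(x) = -2*x^5/5 + x^4/4 + 2*x^3 - 3*x^2/2 at the endpoints):
  F(1) − F(−1) = 7/20 − (-57/20) = 16/5.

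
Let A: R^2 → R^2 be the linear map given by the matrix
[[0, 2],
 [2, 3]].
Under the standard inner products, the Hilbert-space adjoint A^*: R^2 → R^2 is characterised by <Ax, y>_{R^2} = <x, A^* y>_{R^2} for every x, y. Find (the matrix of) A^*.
A^* = A^T =
[[0, 2],
 [2, 3]]

For real matrices with standard dot products, the defining identity <Ax, y> = <x, A^* y> gives (Ax)^T y = x^T (A^*) y, i.e. x^T A^T y = x^T (A^*) y. Since this holds for all x, y, we must have A^* = A^T. Therefore
A^* =
[[0, 2],
 [2, 3]].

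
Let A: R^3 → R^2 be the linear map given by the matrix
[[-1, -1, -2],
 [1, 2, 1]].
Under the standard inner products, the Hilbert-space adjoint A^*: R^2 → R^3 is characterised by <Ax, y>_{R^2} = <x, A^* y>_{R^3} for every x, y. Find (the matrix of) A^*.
A^* = A^T =
[[-1, 1],
 [-1, 2],
 [-2, 1]]

For real matrices with standard dot products, the defining identity <Ax, y> = <x, A^* y> gives (Ax)^T y = x^T (A^*) y, i.e. x^T A^T y = x^T (A^*) y. Since this holds for all x, y, we must have A^* = A^T. Therefore
A^* =
[[-1, 1],
 [-1, 2],
 [-2, 1]].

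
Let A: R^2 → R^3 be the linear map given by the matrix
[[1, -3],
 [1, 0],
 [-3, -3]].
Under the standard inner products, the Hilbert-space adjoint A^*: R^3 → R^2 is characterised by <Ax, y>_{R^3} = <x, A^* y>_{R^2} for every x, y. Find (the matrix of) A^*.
A^* = A^T =
[[1, 1, -3],
 [-3, 0, -3]]

For real matrices with standard dot products, the defining identity <Ax, y> = <x, A^* y> gives (Ax)^T y = x^T (A^*) y, i.e. x^T A^T y = x^T (A^*) y. Since this holds for all x, y, we must have A^* = A^T. Therefore
A^* =
[[1, 1, -3],
 [-3, 0, -3]].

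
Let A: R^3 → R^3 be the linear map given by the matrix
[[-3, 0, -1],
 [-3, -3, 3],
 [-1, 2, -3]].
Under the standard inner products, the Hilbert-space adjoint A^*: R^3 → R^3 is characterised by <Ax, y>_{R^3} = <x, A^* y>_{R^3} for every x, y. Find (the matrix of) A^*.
A^* = A^T =
[[-3, -3, -1],
 [0, -3, 2],
 [-1, 3, -3]]

For real matrices with standard dot products, the defining identity <Ax, y> = <x, A^* y> gives (Ax)^T y = x^T (A^*) y, i.e. x^T A^T y = x^T (A^*) y. Since this holds for all x, y, we must have A^* = A^T. Therefore
A^* =
[[-3, -3, -1],
 [0, -3, 2],
 [-1, 3, -3]].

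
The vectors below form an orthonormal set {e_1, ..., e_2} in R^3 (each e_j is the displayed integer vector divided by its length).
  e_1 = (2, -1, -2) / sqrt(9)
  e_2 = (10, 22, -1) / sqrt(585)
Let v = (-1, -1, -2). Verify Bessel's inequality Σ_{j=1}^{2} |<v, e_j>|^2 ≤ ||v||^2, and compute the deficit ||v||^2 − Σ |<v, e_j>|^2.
Σ |<v, e_j>|^2 = 33/13; ||v||^2 = 6; deficit = 45/13

Write each e_j = u_j / sqrt(<u_j, u_j>) where u_j is the displayed integer vector. Then <v, e_j> = <v, u_j> / sqrt(<u_j, u_j>), so |<v, e_j>|^2 = <v, u_j>^2 / <u_j, u_j>.
Coefficients: <v, e_1> = 3/sqrt(9), <v, e_2> = -30/sqrt(585).
Square and sum: Σ |<v, e_j>|^2 = 33/13.
Compute ||v||^2 = v·v = 6.
Deficit = 6 − 33/13 = 45/13 ≥ 0, confirming Bessel's inequality. (The deficit equals ||v − Σ <v,e_j> e_j||^2, the squared distance from v to span{e_j}.)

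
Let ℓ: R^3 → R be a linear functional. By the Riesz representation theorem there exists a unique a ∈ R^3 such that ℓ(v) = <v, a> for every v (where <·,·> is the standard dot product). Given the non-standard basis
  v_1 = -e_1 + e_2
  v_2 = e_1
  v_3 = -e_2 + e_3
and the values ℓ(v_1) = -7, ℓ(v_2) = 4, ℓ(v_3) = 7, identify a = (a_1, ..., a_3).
a = (4, -3, 4)

Write a = (a_1, ..., a_3) in the standard basis. For each basis vector v_i, ℓ(v_i) = <v_i, a> is a linear equation in the a_j's. Collect the n equations into a matrix system V a = ℓ, where row i of V is v_i (expressed in the standard basis). Since V is invertible (lower-triangular with 1s on the diagonal, up to permutation), solve by back-substitution:
  V =
[[-1, 1, 0],
 [1, 0, 0],
 [0, -1, 1]]
  V a = (-7, 4, 7)
Solving gives a = (4, -3, 4).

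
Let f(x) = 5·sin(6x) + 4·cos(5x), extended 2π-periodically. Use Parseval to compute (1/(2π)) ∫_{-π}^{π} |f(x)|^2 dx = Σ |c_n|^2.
Σ |c_n|^2 = 41/2

Expand |f|^2 and use orthogonality of {sin(nx), cos(mx)} on [-π, π]:
  ∫_{-π}^{π} sin(nx)^2 dx = π, ∫ cos(mx)^2 dx = π, and cross terms integrate to 0.
So ∫_{-π}^{π} f(x)^2 dx = 5^2 · π + 4^2 · π = (25 + 16)π.
Divide by 2π: (25 + 16)/2 = 41/2.
By Parseval, this equals Σ |c_n|^2.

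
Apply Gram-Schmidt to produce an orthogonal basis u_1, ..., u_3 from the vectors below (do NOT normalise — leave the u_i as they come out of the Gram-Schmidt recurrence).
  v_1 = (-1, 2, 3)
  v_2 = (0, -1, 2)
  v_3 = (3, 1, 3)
Orthogonal basis:
  u_1 = (-1, 2, 3)
  u_2 = (2/7, -11/7, 8/7)
  u_3 = (91/27, 26/27, 13/27)

Apply the Gram-Schmidt recurrence
  u_1 = v_1
  u_i = v_i − Σ_{j<i} ((v_i · u_j) / (u_j · u_j)) · u_j.

Step by step this gives:
  u_1 = (-1, 2, 3)
  u_2 = (2/7, -11/7, 8/7)
  u_3 = (91/27, 26/27, 13/27)

Orthogonality check:
  u_2 · u_1 = 0 (should be 0)
  u_3 · u_1 = 0 (should be 0)
  u_3 · u_2 = 0 (should be 0)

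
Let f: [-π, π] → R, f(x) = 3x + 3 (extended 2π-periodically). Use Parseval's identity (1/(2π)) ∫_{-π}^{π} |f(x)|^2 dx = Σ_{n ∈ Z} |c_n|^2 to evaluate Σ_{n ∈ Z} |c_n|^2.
Σ |c_n|^2 = 3π^2 + 9

Expand and integrate term by term over [-π, π]:
  ∫ (3x)^2 dx = 9·(2π^3/3); ∫ 2·3·(3)·x dx = 0 (odd integrand); ∫ 3^2 dx = 9·2π.
So (1/(2π)) ∫_{-π}^{π} (3x + 3)^2 dx = 9π^2/3 + 9 = 3π^2 + 9.
Parseval ⇒ Σ |c_n|^2 = 3π^2 + 9.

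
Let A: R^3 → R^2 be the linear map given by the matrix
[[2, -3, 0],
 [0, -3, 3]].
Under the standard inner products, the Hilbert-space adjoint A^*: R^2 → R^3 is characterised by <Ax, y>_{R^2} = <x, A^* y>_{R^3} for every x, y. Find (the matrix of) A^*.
A^* = A^T =
[[2, 0],
 [-3, -3],
 [0, 3]]

For real matrices with standard dot products, the defining identity <Ax, y> = <x, A^* y> gives (Ax)^T y = x^T (A^*) y, i.e. x^T A^T y = x^T (A^*) y. Since this holds for all x, y, we must have A^* = A^T. Therefore
A^* =
[[2, 0],
 [-3, -3],
 [0, 3]].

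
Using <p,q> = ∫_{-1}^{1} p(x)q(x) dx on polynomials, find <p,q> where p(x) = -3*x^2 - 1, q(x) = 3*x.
<p,q> = 0

Expand the product: p(x)·q(x) = -9*x^3 - 3*x.
∫_{-1}^{1} of each monomial x^k gives [2/(k+1) if k even, 0 if k odd]. Integrating term-by-term (or equivalently evaluating the antiderivative F(x) = -9*x^4/4 - 3*x^2/2 at the endpoints):
  F(1) − F(−1) = -15/4 − (-15/4) = 0.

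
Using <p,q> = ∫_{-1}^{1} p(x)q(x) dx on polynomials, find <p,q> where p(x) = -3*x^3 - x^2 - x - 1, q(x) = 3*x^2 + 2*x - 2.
<p,q> = -8/5

Expand the product: p(x)·q(x) = -9*x^5 - 9*x^4 + x^3 - 3*x^2 + 2.
∫_{-1}^{1} of each monomial x^k gives [2/(k+1) if k even, 0 if k odd]. Integrating term-by-term (or equivalently evaluating the antiderivative F(x) = -3*x^6/2 - 9*x^5/5 + x^4/4 - x^3 + 2*x at the endpoints):
  F(1) − F(−1) = -41/20 − (-9/20) = -8/5.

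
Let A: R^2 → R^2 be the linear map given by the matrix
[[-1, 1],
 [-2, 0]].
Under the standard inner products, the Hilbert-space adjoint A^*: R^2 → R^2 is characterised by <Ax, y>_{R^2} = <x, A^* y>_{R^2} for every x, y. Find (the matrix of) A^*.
A^* = A^T =
[[-1, -2],
 [1, 0]]

For real matrices with standard dot products, the defining identity <Ax, y> = <x, A^* y> gives (Ax)^T y = x^T (A^*) y, i.e. x^T A^T y = x^T (A^*) y. Since this holds for all x, y, we must have A^* = A^T. Therefore
A^* =
[[-1, -2],
 [1, 0]].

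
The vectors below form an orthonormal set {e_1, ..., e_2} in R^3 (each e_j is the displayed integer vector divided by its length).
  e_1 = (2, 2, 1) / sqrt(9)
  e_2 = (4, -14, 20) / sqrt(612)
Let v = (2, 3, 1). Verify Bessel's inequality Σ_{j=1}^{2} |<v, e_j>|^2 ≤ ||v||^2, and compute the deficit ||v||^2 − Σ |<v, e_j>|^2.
Σ |<v, e_j>|^2 = 234/17; ||v||^2 = 14; deficit = 4/17

Write each e_j = u_j / sqrt(<u_j, u_j>) where u_j is the displayed integer vector. Then <v, e_j> = <v, u_j> / sqrt(<u_j, u_j>), so |<v, e_j>|^2 = <v, u_j>^2 / <u_j, u_j>.
Coefficients: <v, e_1> = 11/sqrt(9), <v, e_2> = -14/sqrt(612).
Square and sum: Σ |<v, e_j>|^2 = 234/17.
Compute ||v||^2 = v·v = 14.
Deficit = 14 − 234/17 = 4/17 ≥ 0, confirming Bessel's inequality. (The deficit equals ||v − Σ <v,e_j> e_j||^2, the squared distance from v to span{e_j}.)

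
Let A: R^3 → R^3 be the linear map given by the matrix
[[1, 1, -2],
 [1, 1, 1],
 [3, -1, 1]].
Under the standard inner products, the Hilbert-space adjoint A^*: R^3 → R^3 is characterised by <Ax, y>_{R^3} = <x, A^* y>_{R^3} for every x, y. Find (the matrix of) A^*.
A^* = A^T =
[[1, 1, 3],
 [1, 1, -1],
 [-2, 1, 1]]

For real matrices with standard dot products, the defining identity <Ax, y> = <x, A^* y> gives (Ax)^T y = x^T (A^*) y, i.e. x^T A^T y = x^T (A^*) y. Since this holds for all x, y, we must have A^* = A^T. Therefore
A^* =
[[1, 1, 3],
 [1, 1, -1],
 [-2, 1, 1]].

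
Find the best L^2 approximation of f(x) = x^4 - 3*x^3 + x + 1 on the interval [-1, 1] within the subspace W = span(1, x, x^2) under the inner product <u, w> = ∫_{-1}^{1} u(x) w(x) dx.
g(x) = 6*x^2/7 - 4*x/5 + 32/35

The best approximation g ∈ W is the orthogonal projection of f onto W. Writing g = a_0 + a_1 x + a_2 x^2, the coefficients solve the normal equations G · a = b where
  G_{ij} = <φ_i, φ_j> and b_i = <f, φ_i>, with φ_0 = 1, φ_1 = x, φ_2 = x^2.
G =
  [2, 0, 2/3]
  [0, 2/3, 0]
  [2/3, 0, 2/5],
b = (12/5, -8/15, 20/21).
Solving gives a_0 = 32/35, a_1 = -4/5, a_2 = 6/7, so
  g(x) = 6*x^2/7 - 4*x/5 + 32/35.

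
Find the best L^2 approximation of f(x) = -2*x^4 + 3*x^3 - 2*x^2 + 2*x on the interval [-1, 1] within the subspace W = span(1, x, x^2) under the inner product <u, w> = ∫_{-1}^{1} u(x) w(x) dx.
g(x) = -26*x^2/7 + 19*x/5 + 6/35

The best approximation g ∈ W is the orthogonal projection of f onto W. Writing g = a_0 + a_1 x + a_2 x^2, the coefficients solve the normal equations G · a = b where
  G_{ij} = <φ_i, φ_j> and b_i = <f, φ_i>, with φ_0 = 1, φ_1 = x, φ_2 = x^2.
G =
  [2, 0, 2/3]
  [0, 2/3, 0]
  [2/3, 0, 2/5],
b = (-32/15, 38/15, -48/35).
Solving gives a_0 = 6/35, a_1 = 19/5, a_2 = -26/7, so
  g(x) = -26*x^2/7 + 19*x/5 + 6/35.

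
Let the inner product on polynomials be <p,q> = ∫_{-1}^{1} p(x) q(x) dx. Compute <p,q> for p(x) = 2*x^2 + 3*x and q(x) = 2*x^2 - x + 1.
<p,q> = 14/15

Expand the product: p(x)·q(x) = 4*x^4 + 4*x^3 - x^2 + 3*x.
∫_{-1}^{1} of each monomial x^k gives [2/(k+1) if k even, 0 if k odd]. Integrating term-by-term (or equivalently evaluating the antiderivative F(x) = 4*x^5/5 + x^4 - x^3/3 + 3*x^2/2 at the endpoints):
  F(1) − F(−1) = 89/30 − (61/30) = 14/15.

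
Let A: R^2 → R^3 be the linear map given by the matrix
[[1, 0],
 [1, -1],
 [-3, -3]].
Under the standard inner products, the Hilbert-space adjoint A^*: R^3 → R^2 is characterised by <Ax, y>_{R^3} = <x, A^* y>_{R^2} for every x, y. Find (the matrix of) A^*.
A^* = A^T =
[[1, 1, -3],
 [0, -1, -3]]

For real matrices with standard dot products, the defining identity <Ax, y> = <x, A^* y> gives (Ax)^T y = x^T (A^*) y, i.e. x^T A^T y = x^T (A^*) y. Since this holds for all x, y, we must have A^* = A^T. Therefore
A^* =
[[1, 1, -3],
 [0, -1, -3]].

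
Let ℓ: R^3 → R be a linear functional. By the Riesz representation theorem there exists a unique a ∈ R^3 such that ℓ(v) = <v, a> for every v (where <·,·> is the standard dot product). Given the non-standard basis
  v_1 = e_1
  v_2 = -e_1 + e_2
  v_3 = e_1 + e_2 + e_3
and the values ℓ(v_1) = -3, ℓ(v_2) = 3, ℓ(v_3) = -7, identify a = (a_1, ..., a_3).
a = (-3, 0, -4)

Write a = (a_1, ..., a_3) in the standard basis. For each basis vector v_i, ℓ(v_i) = <v_i, a> is a linear equation in the a_j's. Collect the n equations into a matrix system V a = ℓ, where row i of V is v_i (expressed in the standard basis). Since V is invertible (lower-triangular with 1s on the diagonal, up to permutation), solve by back-substitution:
  V =
[[1, 0, 0],
 [-1, 1, 0],
 [1, 1, 1]]
  V a = (-3, 3, -7)
Solving gives a = (-3, 0, -4).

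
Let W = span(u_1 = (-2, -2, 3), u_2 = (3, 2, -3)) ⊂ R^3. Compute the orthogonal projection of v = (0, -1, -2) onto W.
proj_W(v) = (0, 8/13, -12/13)

Set up U = [u_1 | ... | u_2] ∈ R^(3×2). The projector onto W = col(U) is P = U (U^T U)^(-1) U^T.
Compute U^T U =
  [17, -19]
  [-19, 22],
and U^T v = (-4, 4).
Solve U^T U · c = U^T v for the coefficients: c = (-12/13, -8/13). The projection is proj_W(v) = U c.
Check: (v - proj_W(v)) · u_1 = 0  (should be 0).
Check: (v - proj_W(v)) · u_2 = 0  (should be 0).
Result: proj_W(v) = (0, 8/13, -12/13).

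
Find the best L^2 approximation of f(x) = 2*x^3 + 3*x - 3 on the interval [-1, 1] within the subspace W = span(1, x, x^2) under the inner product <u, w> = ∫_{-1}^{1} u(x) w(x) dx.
g(x) = 21*x/5 - 3

The best approximation g ∈ W is the orthogonal projection of f onto W. Writing g = a_0 + a_1 x + a_2 x^2, the coefficients solve the normal equations G · a = b where
  G_{ij} = <φ_i, φ_j> and b_i = <f, φ_i>, with φ_0 = 1, φ_1 = x, φ_2 = x^2.
G =
  [2, 0, 2/3]
  [0, 2/3, 0]
  [2/3, 0, 2/5],
b = (-6, 14/5, -2).
Solving gives a_0 = -3, a_1 = 21/5, a_2 = 0, so
  g(x) = 21*x/5 - 3.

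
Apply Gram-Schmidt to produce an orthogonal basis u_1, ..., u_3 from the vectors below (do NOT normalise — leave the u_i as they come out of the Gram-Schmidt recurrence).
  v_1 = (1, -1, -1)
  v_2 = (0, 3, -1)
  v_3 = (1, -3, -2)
Orthogonal basis:
  u_1 = (1, -1, -1)
  u_2 = (2/3, 7/3, -5/3)
  u_3 = (-10/13, -5/26, -15/26)

Apply the Gram-Schmidt recurrence
  u_1 = v_1
  u_i = v_i − Σ_{j<i} ((v_i · u_j) / (u_j · u_j)) · u_j.

Step by step this gives:
  u_1 = (1, -1, -1)
  u_2 = (2/3, 7/3, -5/3)
  u_3 = (-10/13, -5/26, -15/26)

Orthogonality check:
  u_2 · u_1 = 0 (should be 0)
  u_3 · u_1 = 0 (should be 0)
  u_3 · u_2 = 0 (should be 0)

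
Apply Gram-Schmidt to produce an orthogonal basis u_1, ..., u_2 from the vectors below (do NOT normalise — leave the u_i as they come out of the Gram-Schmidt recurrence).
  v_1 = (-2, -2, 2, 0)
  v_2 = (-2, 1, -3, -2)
Orthogonal basis:
  u_1 = (-2, -2, 2, 0)
  u_2 = (-8/3, 1/3, -7/3, -2)

Apply the Gram-Schmidt recurrence
  u_1 = v_1
  u_i = v_i − Σ_{j<i} ((v_i · u_j) / (u_j · u_j)) · u_j.

Step by step this gives:
  u_1 = (-2, -2, 2, 0)
  u_2 = (-8/3, 1/3, -7/3, -2)

Orthogonality check:
  u_2 · u_1 = 0 (should be 0)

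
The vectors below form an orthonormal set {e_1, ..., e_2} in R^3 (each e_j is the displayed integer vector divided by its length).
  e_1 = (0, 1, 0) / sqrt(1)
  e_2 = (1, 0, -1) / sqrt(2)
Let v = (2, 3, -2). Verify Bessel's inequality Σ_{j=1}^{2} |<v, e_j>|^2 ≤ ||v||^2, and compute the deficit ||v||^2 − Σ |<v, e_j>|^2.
Σ |<v, e_j>|^2 = 17; ||v||^2 = 17; deficit = 0

Write each e_j = u_j / sqrt(<u_j, u_j>) where u_j is the displayed integer vector. Then <v, e_j> = <v, u_j> / sqrt(<u_j, u_j>), so |<v, e_j>|^2 = <v, u_j>^2 / <u_j, u_j>.
Coefficients: <v, e_1> = 3/sqrt(1), <v, e_2> = 4/sqrt(2).
Square and sum: Σ |<v, e_j>|^2 = 17.
Compute ||v||^2 = v·v = 17.
Deficit = 17 − 17 = 0 ≥ 0, confirming Bessel's inequality. (The deficit equals ||v − Σ <v,e_j> e_j||^2, the squared distance from v to span{e_j}.)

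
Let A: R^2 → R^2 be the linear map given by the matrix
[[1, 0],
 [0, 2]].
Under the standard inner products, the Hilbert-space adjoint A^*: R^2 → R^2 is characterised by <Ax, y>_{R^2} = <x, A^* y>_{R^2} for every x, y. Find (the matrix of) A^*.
A^* = A^T =
[[1, 0],
 [0, 2]]

For real matrices with standard dot products, the defining identity <Ax, y> = <x, A^* y> gives (Ax)^T y = x^T (A^*) y, i.e. x^T A^T y = x^T (A^*) y. Since this holds for all x, y, we must have A^* = A^T. Therefore
A^* =
[[1, 0],
 [0, 2]].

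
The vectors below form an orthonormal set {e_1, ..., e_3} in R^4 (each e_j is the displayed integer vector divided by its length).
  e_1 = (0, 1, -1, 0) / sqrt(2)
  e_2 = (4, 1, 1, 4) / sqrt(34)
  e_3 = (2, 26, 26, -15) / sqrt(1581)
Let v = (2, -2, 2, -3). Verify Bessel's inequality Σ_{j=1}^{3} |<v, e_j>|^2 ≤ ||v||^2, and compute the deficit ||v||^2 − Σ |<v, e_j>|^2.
Σ |<v, e_j>|^2 = 929/93; ||v||^2 = 21; deficit = 1024/93

Write each e_j = u_j / sqrt(<u_j, u_j>) where u_j is the displayed integer vector. Then <v, e_j> = <v, u_j> / sqrt(<u_j, u_j>), so |<v, e_j>|^2 = <v, u_j>^2 / <u_j, u_j>.
Coefficients: <v, e_1> = -4/sqrt(2), <v, e_2> = -4/sqrt(34), <v, e_3> = 49/sqrt(1581).
Square and sum: Σ |<v, e_j>|^2 = 929/93.
Compute ||v||^2 = v·v = 21.
Deficit = 21 − 929/93 = 1024/93 ≥ 0, confirming Bessel's inequality. (The deficit equals ||v − Σ <v,e_j> e_j||^2, the squared distance from v to span{e_j}.)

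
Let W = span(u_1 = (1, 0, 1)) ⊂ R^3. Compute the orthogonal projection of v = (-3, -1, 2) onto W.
proj_W(v) = (-1/2, 0, -1/2)

Set up U = [u_1 | ... | u_1] ∈ R^(3×1). The projector onto W = col(U) is P = U (U^T U)^(-1) U^T.
Compute U^T U =
  [2],
and U^T v = (-1).
Solve U^T U · c = U^T v for the coefficients: c = (-1/2). The projection is proj_W(v) = U c.
Check: (v - proj_W(v)) · u_1 = 0  (should be 0).
Result: proj_W(v) = (-1/2, 0, -1/2).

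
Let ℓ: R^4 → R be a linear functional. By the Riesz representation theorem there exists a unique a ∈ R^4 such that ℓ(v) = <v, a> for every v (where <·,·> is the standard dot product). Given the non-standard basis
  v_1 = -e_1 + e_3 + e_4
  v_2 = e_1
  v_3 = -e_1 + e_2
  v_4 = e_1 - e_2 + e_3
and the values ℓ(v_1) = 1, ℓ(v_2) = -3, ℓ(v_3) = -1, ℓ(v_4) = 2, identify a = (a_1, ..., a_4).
a = (-3, -4, 1, -3)

Write a = (a_1, ..., a_4) in the standard basis. For each basis vector v_i, ℓ(v_i) = <v_i, a> is a linear equation in the a_j's. Collect the n equations into a matrix system V a = ℓ, where row i of V is v_i (expressed in the standard basis). Since V is invertible (lower-triangular with 1s on the diagonal, up to permutation), solve by back-substitution:
  V =
[[-1, 0, 1, 1],
 [1, 0, 0, 0],
 [-1, 1, 0, 0],
 [1, -1, 1, 0]]
  V a = (1, -3, -1, 2)
Solving gives a = (-3, -4, 1, -3).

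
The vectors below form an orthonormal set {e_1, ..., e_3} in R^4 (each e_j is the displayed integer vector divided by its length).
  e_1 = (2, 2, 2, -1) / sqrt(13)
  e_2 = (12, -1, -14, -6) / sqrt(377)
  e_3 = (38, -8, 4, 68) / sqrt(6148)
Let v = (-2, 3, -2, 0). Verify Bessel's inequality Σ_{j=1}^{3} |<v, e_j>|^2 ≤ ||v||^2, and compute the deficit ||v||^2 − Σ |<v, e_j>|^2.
Σ |<v, e_j>|^2 = 117/53; ||v||^2 = 17; deficit = 784/53

Write each e_j = u_j / sqrt(<u_j, u_j>) where u_j is the displayed integer vector. Then <v, e_j> = <v, u_j> / sqrt(<u_j, u_j>), so |<v, e_j>|^2 = <v, u_j>^2 / <u_j, u_j>.
Coefficients: <v, e_1> = -2/sqrt(13), <v, e_2> = 1/sqrt(377), <v, e_3> = -108/sqrt(6148).
Square and sum: Σ |<v, e_j>|^2 = 117/53.
Compute ||v||^2 = v·v = 17.
Deficit = 17 − 117/53 = 784/53 ≥ 0, confirming Bessel's inequality. (The deficit equals ||v − Σ <v,e_j> e_j||^2, the squared distance from v to span{e_j}.)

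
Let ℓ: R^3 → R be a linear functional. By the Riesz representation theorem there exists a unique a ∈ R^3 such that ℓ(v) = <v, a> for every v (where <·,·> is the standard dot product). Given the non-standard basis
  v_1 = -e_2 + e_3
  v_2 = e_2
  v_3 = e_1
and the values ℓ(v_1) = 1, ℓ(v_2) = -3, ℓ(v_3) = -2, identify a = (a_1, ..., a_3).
a = (-2, -3, -2)

Write a = (a_1, ..., a_3) in the standard basis. For each basis vector v_i, ℓ(v_i) = <v_i, a> is a linear equation in the a_j's. Collect the n equations into a matrix system V a = ℓ, where row i of V is v_i (expressed in the standard basis). Since V is invertible (lower-triangular with 1s on the diagonal, up to permutation), solve by back-substitution:
  V =
[[0, -1, 1],
 [0, 1, 0],
 [1, 0, 0]]
  V a = (1, -3, -2)
Solving gives a = (-2, -3, -2).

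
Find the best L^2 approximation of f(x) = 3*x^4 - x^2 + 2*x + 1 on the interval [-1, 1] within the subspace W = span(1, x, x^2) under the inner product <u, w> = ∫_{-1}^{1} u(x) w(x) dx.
g(x) = 11*x^2/7 + 2*x + 26/35

The best approximation g ∈ W is the orthogonal projection of f onto W. Writing g = a_0 + a_1 x + a_2 x^2, the coefficients solve the normal equations G · a = b where
  G_{ij} = <φ_i, φ_j> and b_i = <f, φ_i>, with φ_0 = 1, φ_1 = x, φ_2 = x^2.
G =
  [2, 0, 2/3]
  [0, 2/3, 0]
  [2/3, 0, 2/5],
b = (38/15, 4/3, 118/105).
Solving gives a_0 = 26/35, a_1 = 2, a_2 = 11/7, so
  g(x) = 11*x^2/7 + 2*x + 26/35.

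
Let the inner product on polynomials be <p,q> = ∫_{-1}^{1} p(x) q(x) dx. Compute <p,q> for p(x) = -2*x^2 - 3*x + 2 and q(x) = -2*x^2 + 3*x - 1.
<p,q> = -146/15

Expand the product: p(x)·q(x) = 4*x^4 - 11*x^2 + 9*x - 2.
∫_{-1}^{1} of each monomial x^k gives [2/(k+1) if k even, 0 if k odd]. Integrating term-by-term (or equivalently evaluating the antiderivative F(x) = 4*x^5/5 - 11*x^3/3 + 9*x^2/2 - 2*x at the endpoints):
  F(1) − F(−1) = -11/30 − (281/30) = -146/15.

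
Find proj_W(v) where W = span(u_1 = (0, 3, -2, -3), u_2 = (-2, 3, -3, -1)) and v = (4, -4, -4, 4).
proj_W(v) = (-24/91, -192/91, 116/91, 216/91)

Set up U = [u_1 | ... | u_2] ∈ R^(4×2). The projector onto W = col(U) is P = U (U^T U)^(-1) U^T.
Compute U^T U =
  [22, 18]
  [18, 23],
and U^T v = (-16, -12).
Solve U^T U · c = U^T v for the coefficients: c = (-76/91, 12/91). The projection is proj_W(v) = U c.
Check: (v - proj_W(v)) · u_1 = 0  (should be 0).
Check: (v - proj_W(v)) · u_2 = 0  (should be 0).
Result: proj_W(v) = (-24/91, -192/91, 116/91, 216/91).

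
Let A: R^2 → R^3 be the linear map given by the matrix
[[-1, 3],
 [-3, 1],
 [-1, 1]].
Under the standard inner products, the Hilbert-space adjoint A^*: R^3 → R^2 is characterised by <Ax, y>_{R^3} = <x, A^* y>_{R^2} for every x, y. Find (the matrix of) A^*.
A^* = A^T =
[[-1, -3, -1],
 [3, 1, 1]]

For real matrices with standard dot products, the defining identity <Ax, y> = <x, A^* y> gives (Ax)^T y = x^T (A^*) y, i.e. x^T A^T y = x^T (A^*) y. Since this holds for all x, y, we must have A^* = A^T. Therefore
A^* =
[[-1, -3, -1],
 [3, 1, 1]].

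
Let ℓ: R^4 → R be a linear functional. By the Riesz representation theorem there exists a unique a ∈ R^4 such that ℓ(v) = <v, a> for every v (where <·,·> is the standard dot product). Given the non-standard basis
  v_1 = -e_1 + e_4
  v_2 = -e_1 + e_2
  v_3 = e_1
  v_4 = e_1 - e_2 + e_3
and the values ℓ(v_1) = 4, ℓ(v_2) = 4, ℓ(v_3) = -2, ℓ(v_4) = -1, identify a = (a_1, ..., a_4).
a = (-2, 2, 3, 2)

Write a = (a_1, ..., a_4) in the standard basis. For each basis vector v_i, ℓ(v_i) = <v_i, a> is a linear equation in the a_j's. Collect the n equations into a matrix system V a = ℓ, where row i of V is v_i (expressed in the standard basis). Since V is invertible (lower-triangular with 1s on the diagonal, up to permutation), solve by back-substitution:
  V =
[[-1, 0, 0, 1],
 [-1, 1, 0, 0],
 [1, 0, 0, 0],
 [1, -1, 1, 0]]
  V a = (4, 4, -2, -1)
Solving gives a = (-2, 2, 3, 2).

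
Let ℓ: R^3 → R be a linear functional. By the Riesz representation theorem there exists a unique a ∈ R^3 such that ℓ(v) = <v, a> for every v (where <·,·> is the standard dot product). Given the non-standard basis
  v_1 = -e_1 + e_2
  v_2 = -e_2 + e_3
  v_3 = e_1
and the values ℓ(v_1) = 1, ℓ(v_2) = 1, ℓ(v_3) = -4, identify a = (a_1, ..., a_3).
a = (-4, -3, -2)

Write a = (a_1, ..., a_3) in the standard basis. For each basis vector v_i, ℓ(v_i) = <v_i, a> is a linear equation in the a_j's. Collect the n equations into a matrix system V a = ℓ, where row i of V is v_i (expressed in the standard basis). Since V is invertible (lower-triangular with 1s on the diagonal, up to permutation), solve by back-substitution:
  V =
[[-1, 1, 0],
 [0, -1, 1],
 [1, 0, 0]]
  V a = (1, 1, -4)
Solving gives a = (-4, -3, -2).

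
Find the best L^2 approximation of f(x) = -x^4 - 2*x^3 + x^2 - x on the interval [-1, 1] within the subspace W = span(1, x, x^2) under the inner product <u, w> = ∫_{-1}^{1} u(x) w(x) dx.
g(x) = x^2/7 - 11*x/5 + 3/35

The best approximation g ∈ W is the orthogonal projection of f onto W. Writing g = a_0 + a_1 x + a_2 x^2, the coefficients solve the normal equations G · a = b where
  G_{ij} = <φ_i, φ_j> and b_i = <f, φ_i>, with φ_0 = 1, φ_1 = x, φ_2 = x^2.
G =
  [2, 0, 2/3]
  [0, 2/3, 0]
  [2/3, 0, 2/5],
b = (4/15, -22/15, 4/35).
Solving gives a_0 = 3/35, a_1 = -11/5, a_2 = 1/7, so
  g(x) = x^2/7 - 11*x/5 + 3/35.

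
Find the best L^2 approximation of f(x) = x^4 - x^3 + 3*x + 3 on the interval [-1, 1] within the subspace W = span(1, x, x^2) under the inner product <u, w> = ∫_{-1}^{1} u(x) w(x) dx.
g(x) = 6*x^2/7 + 12*x/5 + 102/35

The best approximation g ∈ W is the orthogonal projection of f onto W. Writing g = a_0 + a_1 x + a_2 x^2, the coefficients solve the normal equations G · a = b where
  G_{ij} = <φ_i, φ_j> and b_i = <f, φ_i>, with φ_0 = 1, φ_1 = x, φ_2 = x^2.
G =
  [2, 0, 2/3]
  [0, 2/3, 0]
  [2/3, 0, 2/5],
b = (32/5, 8/5, 16/7).
Solving gives a_0 = 102/35, a_1 = 12/5, a_2 = 6/7, so
  g(x) = 6*x^2/7 + 12*x/5 + 102/35.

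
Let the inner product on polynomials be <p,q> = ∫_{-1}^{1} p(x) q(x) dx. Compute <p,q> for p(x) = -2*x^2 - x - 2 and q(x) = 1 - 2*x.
<p,q> = -4

Expand the product: p(x)·q(x) = 4*x^3 + 3*x - 2.
∫_{-1}^{1} of each monomial x^k gives [2/(k+1) if k even, 0 if k odd]. Integrating term-by-term (or equivalently evaluating the antiderivative F(x) = x^4 + 3*x^2/2 - 2*x at the endpoints):
  F(1) − F(−1) = 1/2 − (9/2) = -4.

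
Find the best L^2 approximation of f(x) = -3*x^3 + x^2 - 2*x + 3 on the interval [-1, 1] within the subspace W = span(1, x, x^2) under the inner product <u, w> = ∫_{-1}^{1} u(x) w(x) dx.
g(x) = x^2 - 19*x/5 + 3

The best approximation g ∈ W is the orthogonal projection of f onto W. Writing g = a_0 + a_1 x + a_2 x^2, the coefficients solve the normal equations G · a = b where
  G_{ij} = <φ_i, φ_j> and b_i = <f, φ_i>, with φ_0 = 1, φ_1 = x, φ_2 = x^2.
G =
  [2, 0, 2/3]
  [0, 2/3, 0]
  [2/3, 0, 2/5],
b = (20/3, -38/15, 12/5).
Solving gives a_0 = 3, a_1 = -19/5, a_2 = 1, so
  g(x) = x^2 - 19*x/5 + 3.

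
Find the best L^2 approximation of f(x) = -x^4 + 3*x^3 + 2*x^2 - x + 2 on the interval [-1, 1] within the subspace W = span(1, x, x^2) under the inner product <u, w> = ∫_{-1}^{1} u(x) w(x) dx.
g(x) = 8*x^2/7 + 4*x/5 + 73/35

The best approximation g ∈ W is the orthogonal projection of f onto W. Writing g = a_0 + a_1 x + a_2 x^2, the coefficients solve the normal equations G · a = b where
  G_{ij} = <φ_i, φ_j> and b_i = <f, φ_i>, with φ_0 = 1, φ_1 = x, φ_2 = x^2.
G =
  [2, 0, 2/3]
  [0, 2/3, 0]
  [2/3, 0, 2/5],
b = (74/15, 8/15, 194/105).
Solving gives a_0 = 73/35, a_1 = 4/5, a_2 = 8/7, so
  g(x) = 8*x^2/7 + 4*x/5 + 73/35.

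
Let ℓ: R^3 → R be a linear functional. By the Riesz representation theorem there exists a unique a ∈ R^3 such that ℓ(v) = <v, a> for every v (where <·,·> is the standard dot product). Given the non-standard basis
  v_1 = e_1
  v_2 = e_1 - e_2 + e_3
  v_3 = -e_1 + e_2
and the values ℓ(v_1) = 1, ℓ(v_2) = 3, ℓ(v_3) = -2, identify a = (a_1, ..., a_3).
a = (1, -1, 1)

Write a = (a_1, ..., a_3) in the standard basis. For each basis vector v_i, ℓ(v_i) = <v_i, a> is a linear equation in the a_j's. Collect the n equations into a matrix system V a = ℓ, where row i of V is v_i (expressed in the standard basis). Since V is invertible (lower-triangular with 1s on the diagonal, up to permutation), solve by back-substitution:
  V =
[[1, 0, 0],
 [1, -1, 1],
 [-1, 1, 0]]
  V a = (1, 3, -2)
Solving gives a = (1, -1, 1).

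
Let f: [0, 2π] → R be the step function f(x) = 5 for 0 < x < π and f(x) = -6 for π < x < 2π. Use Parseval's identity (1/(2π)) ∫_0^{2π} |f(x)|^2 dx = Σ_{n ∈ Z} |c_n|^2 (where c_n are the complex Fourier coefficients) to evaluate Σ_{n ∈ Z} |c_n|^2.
Σ |c_n|^2 = 61/2

Parseval equates the L^2 energy of f (normalised by 1/(2π)) with the ℓ^2 sum of its Fourier coefficients: (1/(2π)) ∫_0^{2π} |f|^2 = Σ |c_n|^2.
Compute the left side: (1/(2π)) [∫_0^π 5^2 dx + ∫_π^{2π} (-6)^2 dx] = (1/(2π)) · (25π + 36π) = (25 + 36)/2 = 61/2.
So Σ_{n ∈ Z} |c_n|^2 = 61/2.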